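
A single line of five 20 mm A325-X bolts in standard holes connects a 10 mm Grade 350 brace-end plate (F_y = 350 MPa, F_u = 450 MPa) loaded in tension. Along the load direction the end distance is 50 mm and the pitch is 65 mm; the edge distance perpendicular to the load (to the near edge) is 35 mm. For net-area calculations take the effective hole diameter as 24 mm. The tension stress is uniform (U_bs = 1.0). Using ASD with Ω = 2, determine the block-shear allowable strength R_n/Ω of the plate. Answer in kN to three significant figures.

Shear plane L_v = 50 + 4·65 = 310 mm; A_gv = 310 × 10 = 3100 mm².
A_nv = (310 − 4.5·24) × 10 = 2020 mm².
A_nt = (35 − 0.5·24) × 10 = 230 mm².
0.6 F_u A_nv = 545.4 kN; 0.6 F_y A_gv = 651 kN → shear rupture governs the shear term.
R_n = 545.4 + 1.0 × 450 × 230 / 1000 = 648.9 kN.
Allowable strength R_n/Ω = 648.9 / 2 = 324 kN.

324 kN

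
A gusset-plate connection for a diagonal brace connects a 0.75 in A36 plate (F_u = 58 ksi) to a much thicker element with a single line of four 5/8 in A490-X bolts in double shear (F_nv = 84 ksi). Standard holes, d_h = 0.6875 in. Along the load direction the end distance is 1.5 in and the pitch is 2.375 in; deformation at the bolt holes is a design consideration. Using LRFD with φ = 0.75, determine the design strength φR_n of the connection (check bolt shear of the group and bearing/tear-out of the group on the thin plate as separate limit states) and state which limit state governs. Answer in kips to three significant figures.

155 kips (bolt shear governs)

Bolt shear: A_b = π·0.625²/4 = 0.3068 in²; R_n = 84 × 0.3068 × 4 × 2 = 206.2 kips → 0.75 × 206.2 = 155 kips.
Bearing (1.2 l_c t F_u ≤ 2.4 d t F_u): upper limit = 2.4·0.625·0.75·58 = 65.25 kips.
  Edge l_c = 1.5 − 0.6875/2 = 1.156 → r_n = 60.36 kips; interior l_c = 2.375 − 0.6875 = 1.688 → r_n = 65.25 kips.
  R_n,bearing = 1·60.36 + 3·65.25 = 256.1 kips → 0.75 × 256.1 = 192 kips.
Bolt shear governs: 155 kips.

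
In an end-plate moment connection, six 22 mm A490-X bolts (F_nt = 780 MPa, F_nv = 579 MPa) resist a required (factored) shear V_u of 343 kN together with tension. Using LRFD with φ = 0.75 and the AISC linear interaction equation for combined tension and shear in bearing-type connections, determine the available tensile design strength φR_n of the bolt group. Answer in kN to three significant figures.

A_b = π·22²/4 = 380.1 mm²; f_rv = 343 × 1000 / (6 × 380.1) = 150.4 MPa.
F'_nt = 1.3 F_nt − (F_nt / φF_nv) f_rv = 1.3·780 − (780/(0.75·579))·150.4 = 743.9 MPa, capped at F_nt → F'_nt = 743.9 MPa.
R_n = F'_nt · A_b · n = 743.9 × 380.1 × 6 / 1000 = 1697 kN.
Design strength φR_n = 0.75 × 1697 = 1270 kN.

1270 kN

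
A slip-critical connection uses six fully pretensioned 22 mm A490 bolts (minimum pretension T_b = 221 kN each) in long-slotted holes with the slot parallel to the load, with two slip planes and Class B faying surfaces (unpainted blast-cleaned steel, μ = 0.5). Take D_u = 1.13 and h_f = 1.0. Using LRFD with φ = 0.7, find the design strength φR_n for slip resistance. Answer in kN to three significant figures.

1050 kN

R_n = μ · D_u · h_f · T_b · n_s · n_b = 0.5 × 1.13 × 1.0 × 221 × 2 × 6 = 1498 kN.
Design strength φR_n = 0.7 × 1498 = 1050 kN.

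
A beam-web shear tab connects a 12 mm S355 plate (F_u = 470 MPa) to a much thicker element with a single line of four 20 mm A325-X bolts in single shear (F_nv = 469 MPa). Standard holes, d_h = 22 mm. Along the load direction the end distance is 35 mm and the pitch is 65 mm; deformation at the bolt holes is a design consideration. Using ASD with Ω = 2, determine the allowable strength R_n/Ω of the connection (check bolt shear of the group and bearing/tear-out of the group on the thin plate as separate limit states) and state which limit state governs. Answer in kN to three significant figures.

Bolt shear: A_b = π·20²/4 = 314.2 mm²; R_n = 469 × 314.2 × 4 × 1 / 1000 = 589.4 kN → 589.4 / 2 = 295 kN.
Bearing (1.2 l_c t F_u ≤ 2.4 d t F_u): upper limit = 2.4·20·12·470 / 1000 = 270.7 kN.
  Edge l_c = 35 − 22/2 = 24 → r_n = 162.4 kN; interior l_c = 65 − 22 = 43 → r_n = 270.7 kN.
  R_n,bearing = 1·162.4 + 3·270.7 = 974.6 kN → 974.6 / 2 = 487 kN.
Bolt shear governs: 295 kN.

295 kN (bolt shear governs)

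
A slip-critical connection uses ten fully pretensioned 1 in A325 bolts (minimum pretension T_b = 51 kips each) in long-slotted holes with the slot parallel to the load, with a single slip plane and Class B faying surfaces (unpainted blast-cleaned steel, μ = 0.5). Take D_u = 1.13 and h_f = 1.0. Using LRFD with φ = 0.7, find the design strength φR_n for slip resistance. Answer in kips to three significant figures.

202 kips

R_n = μ · D_u · h_f · T_b · n_s · n_b = 0.5 × 1.13 × 1.0 × 51 × 1 × 10 = 288.1 kips.
Design strength φR_n = 0.7 × 288.1 = 202 kips.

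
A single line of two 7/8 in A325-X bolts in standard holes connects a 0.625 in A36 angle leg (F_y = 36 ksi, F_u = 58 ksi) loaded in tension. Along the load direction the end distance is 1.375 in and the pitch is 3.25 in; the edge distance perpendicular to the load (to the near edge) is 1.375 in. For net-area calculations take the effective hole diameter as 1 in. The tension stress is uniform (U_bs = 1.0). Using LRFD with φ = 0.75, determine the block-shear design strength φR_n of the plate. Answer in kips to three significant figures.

70.6 kips

Shear plane L_v = 1.375 + 1·3.25 = 4.625 in; A_gv = 4.625 × 0.625 = 2.891 in².
A_nv = (4.625 − 1.5·1) × 0.625 = 1.953 in².
A_nt = (1.375 − 0.5·1) × 0.625 = 0.5469 in².
0.6 F_u A_nv = 67.97 kips; 0.6 F_y A_gv = 62.44 kips → shear yielding governs the shear term.
R_n = 62.44 + 1.0 × 58 × 0.5469 = 94.16 kips.
Design strength φR_n = 0.75 × 94.16 = 70.6 kips.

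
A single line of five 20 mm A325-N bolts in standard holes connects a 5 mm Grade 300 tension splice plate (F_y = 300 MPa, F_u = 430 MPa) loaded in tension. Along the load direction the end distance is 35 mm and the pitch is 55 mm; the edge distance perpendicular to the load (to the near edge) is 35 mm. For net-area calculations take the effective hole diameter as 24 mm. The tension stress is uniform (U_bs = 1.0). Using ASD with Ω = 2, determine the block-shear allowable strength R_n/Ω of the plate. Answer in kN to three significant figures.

120 kN

Shear plane L_v = 35 + 4·55 = 255 mm; A_gv = 255 × 5 = 1275 mm².
A_nv = (255 − 4.5·24) × 5 = 735 mm².
A_nt = (35 − 0.5·24) × 5 = 115 mm².
0.6 F_u A_nv = 189.6 kN; 0.6 F_y A_gv = 229.5 kN → shear rupture governs the shear term.
R_n = 189.6 + 1.0 × 430 × 115 / 1000 = 239.1 kN.
Allowable strength R_n/Ω = 239.1 / 2 = 120 kN.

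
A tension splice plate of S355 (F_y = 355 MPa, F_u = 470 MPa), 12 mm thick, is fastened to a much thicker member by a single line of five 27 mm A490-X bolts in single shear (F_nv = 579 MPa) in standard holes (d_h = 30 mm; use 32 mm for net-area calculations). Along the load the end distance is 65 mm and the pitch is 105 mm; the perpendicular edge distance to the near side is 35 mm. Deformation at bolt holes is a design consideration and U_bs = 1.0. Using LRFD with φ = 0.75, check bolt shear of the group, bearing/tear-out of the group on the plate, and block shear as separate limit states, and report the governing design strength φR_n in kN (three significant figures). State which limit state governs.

Bolt shear: A_b = π·27²/4 = 572.6 mm²; R_n = 579 × 572.6 × 5 × 1 / 1000 = 1658 kN → 0.75 × 1658 = 1240 kN.
Bearing: edge l_c = 50, r_n = 338.4 kN; interior l_c = 75, r_n = 365.5 kN; R_n = 338.4 + 4·365.5 = 1800 kN → 1350 kN.
Block shear: A_gv = 5820, A_nv = 4092, A_nt = 228 mm²; R_n = min(0.6F_uA_nv, 0.6F_yA_gv) + U_bs·F_u·A_nt = 1261 kN → 946 kN.
Block shear governs: 946 kN.

946 kN (block shear governs)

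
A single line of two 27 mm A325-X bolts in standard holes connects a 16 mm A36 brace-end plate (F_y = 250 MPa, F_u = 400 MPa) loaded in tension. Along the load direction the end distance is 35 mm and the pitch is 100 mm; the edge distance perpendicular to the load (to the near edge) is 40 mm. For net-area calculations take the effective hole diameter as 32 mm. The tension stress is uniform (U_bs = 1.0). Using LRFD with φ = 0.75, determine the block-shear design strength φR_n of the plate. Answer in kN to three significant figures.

358 kN

Shear plane L_v = 35 + 1·100 = 135 mm; A_gv = 135 × 16 = 2160 mm².
A_nv = (135 − 1.5·32) × 16 = 1392 mm².
A_nt = (40 − 0.5·32) × 16 = 384 mm².
0.6 F_u A_nv = 334.1 kN; 0.6 F_y A_gv = 324 kN → shear yielding governs the shear term.
R_n = 324 + 1.0 × 400 × 384 / 1000 = 477.6 kN.
Design strength φR_n = 0.75 × 477.6 = 358 kN.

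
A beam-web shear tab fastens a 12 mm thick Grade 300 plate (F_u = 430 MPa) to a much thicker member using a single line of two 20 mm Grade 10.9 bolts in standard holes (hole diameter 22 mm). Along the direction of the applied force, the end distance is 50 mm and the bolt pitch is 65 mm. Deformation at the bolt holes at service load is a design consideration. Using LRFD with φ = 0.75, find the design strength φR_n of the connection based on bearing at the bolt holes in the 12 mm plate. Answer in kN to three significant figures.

367 kN

Per bolt r_n = 1.2 l_c t F_u ≤ 2.4 d t F_u; upper limit = 2.4 × 20 × 12 × 430 / 1000 = 247.7 kN.
Edge bolt: l_c = 50 − 22/2 = 39 mm → 1.2 × 39 × 12 × 430 / 1000 = 241.5 → r_n = 241.5 kN.
Interior bolts: l_c = 65 − 22 = 43 mm → 1.2 × 43 × 12 × 430 / 1000 = 266.3 → r_n = 247.7 kN.
R_n = 1 × 241.5 + 1 × 247.7 = 489.2 kN.
Design strength φR_n = 0.75 × 489.2 = 367 kN.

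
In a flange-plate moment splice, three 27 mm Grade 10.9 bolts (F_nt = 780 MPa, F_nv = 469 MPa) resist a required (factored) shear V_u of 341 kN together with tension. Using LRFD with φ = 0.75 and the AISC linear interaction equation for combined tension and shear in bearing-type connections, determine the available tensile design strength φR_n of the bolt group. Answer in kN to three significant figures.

739 kN

A_b = π·27²/4 = 572.6 mm²; f_rv = 341 × 1000 / (3 × 572.6) = 198.5 MPa.
F'_nt = 1.3 F_nt − (F_nt / φF_nv) f_rv = 1.3·780 − (780/(0.75·469))·198.5 = 573.8 MPa, capped at F_nt → F'_nt = 573.8 MPa.
R_n = F'_nt · A_b · n = 573.8 × 572.6 × 3 / 1000 = 985.6 kN.
Design strength φR_n = 0.75 × 985.6 = 739 kN.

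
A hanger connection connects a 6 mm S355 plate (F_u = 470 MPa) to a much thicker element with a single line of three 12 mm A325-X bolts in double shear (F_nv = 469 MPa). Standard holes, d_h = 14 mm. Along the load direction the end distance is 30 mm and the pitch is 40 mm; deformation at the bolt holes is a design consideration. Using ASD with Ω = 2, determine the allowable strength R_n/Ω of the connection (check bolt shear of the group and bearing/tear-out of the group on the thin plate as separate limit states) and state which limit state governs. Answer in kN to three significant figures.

Bolt shear: A_b = π·12²/4 = 113.1 mm²; R_n = 469 × 113.1 × 3 × 2 / 1000 = 318.3 kN → 318.3 / 2 = 159 kN.
Bearing (1.2 l_c t F_u ≤ 2.4 d t F_u): upper limit = 2.4·12·6·470 / 1000 = 81.22 kN.
  Edge l_c = 30 − 14/2 = 23 → r_n = 77.83 kN; interior l_c = 40 − 14 = 26 → r_n = 81.22 kN.
  R_n,bearing = 1·77.83 + 2·81.22 = 240.3 kN → 240.3 / 2 = 120 kN.
Bearing governs: 120 kN.

120 kN (bearing governs)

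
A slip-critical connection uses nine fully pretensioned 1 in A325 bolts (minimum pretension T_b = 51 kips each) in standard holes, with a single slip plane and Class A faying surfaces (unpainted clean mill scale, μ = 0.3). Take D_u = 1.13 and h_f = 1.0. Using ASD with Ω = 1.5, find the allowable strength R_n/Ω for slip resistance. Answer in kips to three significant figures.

104 kips

R_n = μ · D_u · h_f · T_b · n_s · n_b = 0.3 × 1.13 × 1.0 × 51 × 1 × 9 = 155.6 kips.
Allowable strength R_n/Ω = 155.6 / 1.5 = 104 kips.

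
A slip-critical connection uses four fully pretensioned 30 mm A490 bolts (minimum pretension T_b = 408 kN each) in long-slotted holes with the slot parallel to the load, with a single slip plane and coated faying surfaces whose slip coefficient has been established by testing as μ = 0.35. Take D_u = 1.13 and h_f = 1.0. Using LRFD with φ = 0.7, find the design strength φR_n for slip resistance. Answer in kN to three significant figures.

R_n = μ · D_u · h_f · T_b · n_s · n_b = 0.35 × 1.13 × 1.0 × 408 × 1 × 4 = 645.5 kN.
Design strength φR_n = 0.7 × 645.5 = 452 kN.

452 kN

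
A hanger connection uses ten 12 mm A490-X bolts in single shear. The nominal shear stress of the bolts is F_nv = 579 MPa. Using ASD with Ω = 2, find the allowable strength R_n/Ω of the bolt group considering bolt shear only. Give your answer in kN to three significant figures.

327 kN

A_b = π × 12² / 4 = 113.1 mm².
R_n = F_nv · A_b · n · n_s = 579 × 113.1 × 10 × 1 / 1000 = 654.8 kN.
Allowable strength R_n/Ω = 654.8 / 2 = 327 kN.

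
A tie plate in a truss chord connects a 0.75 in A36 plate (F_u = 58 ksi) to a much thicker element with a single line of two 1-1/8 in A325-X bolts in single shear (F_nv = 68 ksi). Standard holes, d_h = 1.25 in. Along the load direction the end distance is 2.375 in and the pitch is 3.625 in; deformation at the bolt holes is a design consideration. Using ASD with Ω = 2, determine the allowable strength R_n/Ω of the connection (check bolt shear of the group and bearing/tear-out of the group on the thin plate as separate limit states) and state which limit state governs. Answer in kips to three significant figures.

Bolt shear: A_b = π·1.125²/4 = 0.994 in²; R_n = 68 × 0.994 × 2 × 1 = 135.2 kips → 135.2 / 2 = 67.6 kips.
Bearing (1.2 l_c t F_u ≤ 2.4 d t F_u): upper limit = 2.4·1.125·0.75·58 = 117.4 kips.
  Edge l_c = 2.375 − 1.25/2 = 1.75 → r_n = 91.35 kips; interior l_c = 3.625 − 1.25 = 2.375 → r_n = 117.4 kips.
  R_n,bearing = 1·91.35 + 1·117.4 = 208.8 kips → 208.8 / 2 = 104 kips.
Bolt shear governs: 67.6 kips.

67.6 kips (bolt shear governs)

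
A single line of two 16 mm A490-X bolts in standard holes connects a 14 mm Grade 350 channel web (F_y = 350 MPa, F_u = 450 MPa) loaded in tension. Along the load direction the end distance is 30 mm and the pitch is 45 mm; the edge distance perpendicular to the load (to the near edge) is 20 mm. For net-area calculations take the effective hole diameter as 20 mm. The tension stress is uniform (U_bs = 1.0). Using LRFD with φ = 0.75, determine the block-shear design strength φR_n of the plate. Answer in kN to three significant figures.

Shear plane L_v = 30 + 1·45 = 75 mm; A_gv = 75 × 14 = 1050 mm².
A_nv = (75 − 1.5·20) × 14 = 630 mm².
A_nt = (20 − 0.5·20) × 14 = 140 mm².
0.6 F_u A_nv = 170.1 kN; 0.6 F_y A_gv = 220.5 kN → shear rupture governs the shear term.
R_n = 170.1 + 1.0 × 450 × 140 / 1000 = 233.1 kN.
Design strength φR_n = 0.75 × 233.1 = 175 kN.

175 kN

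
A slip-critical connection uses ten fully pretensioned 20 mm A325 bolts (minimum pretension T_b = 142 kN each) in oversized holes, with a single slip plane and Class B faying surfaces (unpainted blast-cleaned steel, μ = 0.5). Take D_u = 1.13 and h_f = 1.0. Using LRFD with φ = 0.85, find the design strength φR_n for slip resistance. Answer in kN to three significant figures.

R_n = μ · D_u · h_f · T_b · n_s · n_b = 0.5 × 1.13 × 1.0 × 142 × 1 × 10 = 802.3 kN.
Design strength φR_n = 0.85 × 802.3 = 682 kN.

682 kN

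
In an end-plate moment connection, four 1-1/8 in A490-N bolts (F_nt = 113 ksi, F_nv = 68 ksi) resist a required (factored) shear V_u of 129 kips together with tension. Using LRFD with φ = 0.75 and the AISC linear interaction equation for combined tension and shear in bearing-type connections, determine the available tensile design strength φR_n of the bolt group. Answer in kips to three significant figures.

A_b = π·1.125²/4 = 0.994 in²; f_rv = 129 / (4 × 0.994) = 32.44 ksi.
F'_nt = 1.3 F_nt − (F_nt / φF_nv) f_rv = 1.3·113 − (113/(0.75·68))·32.44 = 75.01 ksi, capped at F_nt → F'_nt = 75.01 ksi.
R_n = F'_nt · A_b · n = 75.01 × 0.994 × 4 = 298.3 kips.
Design strength φR_n = 0.75 × 298.3 = 224 kips.

224 kips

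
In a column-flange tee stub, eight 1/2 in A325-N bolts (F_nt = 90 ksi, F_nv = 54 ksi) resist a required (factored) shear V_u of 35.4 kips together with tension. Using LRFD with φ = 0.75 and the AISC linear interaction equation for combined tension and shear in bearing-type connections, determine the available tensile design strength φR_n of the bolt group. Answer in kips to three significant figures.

78.8 kips

A_b = π·0.5²/4 = 0.1963 in²; f_rv = 35.4 / (8 × 0.1963) = 22.54 ksi.
F'_nt = 1.3 F_nt − (F_nt / φF_nv) f_rv = 1.3·90 − (90/(0.75·54))·22.54 = 66.92 ksi, capped at F_nt → F'_nt = 66.92 ksi.
R_n = F'_nt · A_b · n = 66.92 × 0.1963 × 8 = 105.1 kips.
Design strength φR_n = 0.75 × 105.1 = 78.8 kips.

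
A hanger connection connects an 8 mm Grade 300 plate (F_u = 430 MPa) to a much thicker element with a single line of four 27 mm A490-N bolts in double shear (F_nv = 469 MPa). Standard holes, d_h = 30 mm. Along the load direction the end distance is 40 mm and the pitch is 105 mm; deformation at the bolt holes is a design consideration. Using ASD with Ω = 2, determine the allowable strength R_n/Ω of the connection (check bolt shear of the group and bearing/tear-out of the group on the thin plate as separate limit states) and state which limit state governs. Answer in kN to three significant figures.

386 kN (bearing governs)

Bolt shear: A_b = π·27²/4 = 572.6 mm²; R_n = 469 × 572.6 × 4 × 2 / 1000 = 2148 kN → 2148 / 2 = 1070 kN.
Bearing (1.2 l_c t F_u ≤ 2.4 d t F_u): upper limit = 2.4·27·8·430 / 1000 = 222.9 kN.
  Edge l_c = 40 − 30/2 = 25 → r_n = 103.2 kN; interior l_c = 105 − 30 = 75 → r_n = 222.9 kN.
  R_n,bearing = 1·103.2 + 3·222.9 = 771.9 kN → 771.9 / 2 = 386 kN.
Bearing governs: 386 kN.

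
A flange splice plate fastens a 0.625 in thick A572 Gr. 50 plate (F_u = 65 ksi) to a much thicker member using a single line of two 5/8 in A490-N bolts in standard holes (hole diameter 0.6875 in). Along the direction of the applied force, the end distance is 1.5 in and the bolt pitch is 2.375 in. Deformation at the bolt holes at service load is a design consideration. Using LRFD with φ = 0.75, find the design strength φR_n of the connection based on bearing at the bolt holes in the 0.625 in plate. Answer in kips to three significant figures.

Per bolt r_n = 1.2 l_c t F_u ≤ 2.4 d t F_u; upper limit = 2.4 × 0.625 × 0.625 × 65 = 60.94 kips.
Edge bolt: l_c = 1.5 − 0.6875/2 = 1.156 in → 1.2 × 1.156 × 0.625 × 65 = 56.37 → r_n = 56.37 kips.
Interior bolts: l_c = 2.375 − 0.6875 = 1.688 in → 1.2 × 1.688 × 0.625 × 65 = 82.27 → r_n = 60.94 kips.
R_n = 1 × 56.37 + 1 × 60.94 = 117.3 kips.
Design strength φR_n = 0.75 × 117.3 = 88 kips.

88 kips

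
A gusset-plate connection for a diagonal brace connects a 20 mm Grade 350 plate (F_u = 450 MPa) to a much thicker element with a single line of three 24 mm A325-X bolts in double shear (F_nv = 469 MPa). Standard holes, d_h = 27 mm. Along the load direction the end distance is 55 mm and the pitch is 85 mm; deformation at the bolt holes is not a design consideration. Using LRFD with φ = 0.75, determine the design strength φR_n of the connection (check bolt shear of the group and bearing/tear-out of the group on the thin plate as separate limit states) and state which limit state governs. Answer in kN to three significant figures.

Bolt shear: A_b = π·24²/4 = 452.4 mm²; R_n = 469 × 452.4 × 3 × 2 / 1000 = 1273 kN → 0.75 × 1273 = 955 kN.
Bearing (1.5 l_c t F_u ≤ 3.0 d t F_u): upper limit = 3.0·24·20·450 / 1000 = 648 kN.
  Edge l_c = 55 − 27/2 = 41.5 → r_n = 560.2 kN; interior l_c = 85 − 27 = 58 → r_n = 648 kN.
  R_n,bearing = 1·560.2 + 2·648 = 1856 kN → 0.75 × 1856 = 1390 kN.
Bolt shear governs: 955 kN.

955 kN (bolt shear governs)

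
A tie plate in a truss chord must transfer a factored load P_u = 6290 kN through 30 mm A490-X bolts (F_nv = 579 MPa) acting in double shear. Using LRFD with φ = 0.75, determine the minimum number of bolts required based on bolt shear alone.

A_b = π·30²/4 = 706.9 mm².
Per-bolt design strength φR_n = 0.75 × 579 × 706.9 × 2 / 1000 = 613.9 kN.
n ≥ 6290 / 613.9 = 10.25 → use 11 bolts.

11 bolts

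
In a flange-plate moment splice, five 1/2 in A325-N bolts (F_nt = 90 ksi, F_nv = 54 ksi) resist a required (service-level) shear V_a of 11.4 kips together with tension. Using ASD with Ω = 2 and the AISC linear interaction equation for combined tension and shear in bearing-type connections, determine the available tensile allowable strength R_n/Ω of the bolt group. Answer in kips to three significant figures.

A_b = π·0.5²/4 = 0.1963 in²; f_rv = 11.4 / (5 × 0.1963) = 11.61 ksi.
F'_nt = 1.3 F_nt − (Ω F_nt / F_nv) f_rv = 1.3·90 − (2·90/54)·11.61 = 78.29 ksi, capped at F_nt → F'_nt = 78.29 ksi.
R_n = F'_nt · A_b · n = 78.29 × 0.1963 × 5 = 76.86 kips.
Allowable strength R_n/Ω = 76.86 / 2 = 38.4 kips.

38.4 kips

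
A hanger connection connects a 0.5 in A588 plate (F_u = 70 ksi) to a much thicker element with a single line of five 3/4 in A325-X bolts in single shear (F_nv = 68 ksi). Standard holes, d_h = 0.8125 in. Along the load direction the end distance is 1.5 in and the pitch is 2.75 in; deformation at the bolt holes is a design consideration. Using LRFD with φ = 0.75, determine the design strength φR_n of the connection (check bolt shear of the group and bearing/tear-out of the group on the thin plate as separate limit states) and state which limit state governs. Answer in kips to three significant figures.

Bolt shear: A_b = π·0.75²/4 = 0.4418 in²; R_n = 68 × 0.4418 × 5 × 1 = 150.2 kips → 0.75 × 150.2 = 113 kips.
Bearing (1.2 l_c t F_u ≤ 2.4 d t F_u): upper limit = 2.4·0.75·0.5·70 = 63 kips.
  Edge l_c = 1.5 − 0.8125/2 = 1.094 → r_n = 45.94 kips; interior l_c = 2.75 − 0.8125 = 1.938 → r_n = 63 kips.
  R_n,bearing = 1·45.94 + 4·63 = 297.9 kips → 0.75 × 297.9 = 223 kips.
Bolt shear governs: 113 kips.

113 kips (bolt shear governs)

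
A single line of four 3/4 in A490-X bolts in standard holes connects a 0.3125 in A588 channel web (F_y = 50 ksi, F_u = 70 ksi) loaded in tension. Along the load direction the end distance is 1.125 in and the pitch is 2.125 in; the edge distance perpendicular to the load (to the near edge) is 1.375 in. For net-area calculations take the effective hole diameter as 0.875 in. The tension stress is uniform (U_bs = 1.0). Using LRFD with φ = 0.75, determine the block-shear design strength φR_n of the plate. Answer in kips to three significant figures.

59.1 kips

Shear plane L_v = 1.125 + 3·2.125 = 7.5 in; A_gv = 7.5 × 0.3125 = 2.344 in².
A_nv = (7.5 − 3.5·0.875) × 0.3125 = 1.387 in².
A_nt = (1.375 − 0.5·0.875) × 0.3125 = 0.293 in².
0.6 F_u A_nv = 58.24 kips; 0.6 F_y A_gv = 70.31 kips → shear rupture governs the shear term.
R_n = 58.24 + 1.0 × 70 × 0.293 = 78.75 kips.
Design strength φR_n = 0.75 × 78.75 = 59.1 kips.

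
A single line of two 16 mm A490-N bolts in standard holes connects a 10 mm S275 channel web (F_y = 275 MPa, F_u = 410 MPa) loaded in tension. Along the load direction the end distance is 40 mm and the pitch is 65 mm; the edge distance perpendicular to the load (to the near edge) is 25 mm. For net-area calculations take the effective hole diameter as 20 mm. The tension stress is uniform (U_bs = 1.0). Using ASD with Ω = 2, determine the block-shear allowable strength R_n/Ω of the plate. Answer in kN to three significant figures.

Shear plane L_v = 40 + 1·65 = 105 mm; A_gv = 105 × 10 = 1050 mm².
A_nv = (105 − 1.5·20) × 10 = 750 mm².
A_nt = (25 − 0.5·20) × 10 = 150 mm².
0.6 F_u A_nv = 184.5 kN; 0.6 F_y A_gv = 173.2 kN → shear yielding governs the shear term.
R_n = 173.2 + 1.0 × 410 × 150 / 1000 = 234.8 kN.
Allowable strength R_n/Ω = 234.8 / 2 = 117 kN.

117 kN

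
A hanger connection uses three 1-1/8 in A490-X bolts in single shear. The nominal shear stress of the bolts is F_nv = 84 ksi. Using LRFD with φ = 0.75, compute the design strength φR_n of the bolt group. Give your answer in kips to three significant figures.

188 kips

A_b = π × 1.125² / 4 = 0.994 in².
R_n = F_nv · A_b · n · n_s = 84 × 0.994 × 3 × 1 = 250.5 kips.
Design strength φR_n = 0.75 × 250.5 = 188 kips.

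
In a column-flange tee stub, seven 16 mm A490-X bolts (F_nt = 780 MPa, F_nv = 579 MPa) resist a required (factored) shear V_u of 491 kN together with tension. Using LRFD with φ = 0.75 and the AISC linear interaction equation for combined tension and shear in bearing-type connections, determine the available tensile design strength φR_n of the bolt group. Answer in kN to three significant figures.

A_b = π·16²/4 = 201.1 mm²; f_rv = 491 × 1000 / (7 × 201.1) = 348.9 MPa.
F'_nt = 1.3 F_nt − (F_nt / φF_nv) f_rv = 1.3·780 − (780/(0.75·579))·348.9 = 387.4 MPa, capped at F_nt → F'_nt = 387.4 MPa.
R_n = F'_nt · A_b · n = 387.4 × 201.1 × 7 / 1000 = 545.2 kN.
Design strength φR_n = 0.75 × 545.2 = 409 kN.

409 kN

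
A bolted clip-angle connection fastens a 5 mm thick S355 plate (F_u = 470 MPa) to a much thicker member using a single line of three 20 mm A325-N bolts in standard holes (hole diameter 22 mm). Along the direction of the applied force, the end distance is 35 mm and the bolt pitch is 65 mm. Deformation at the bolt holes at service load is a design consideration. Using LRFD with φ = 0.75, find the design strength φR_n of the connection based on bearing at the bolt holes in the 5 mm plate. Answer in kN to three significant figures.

Per bolt r_n = 1.2 l_c t F_u ≤ 2.4 d t F_u; upper limit = 2.4 × 20 × 5 × 470 / 1000 = 112.8 kN.
Edge bolt: l_c = 35 − 22/2 = 24 mm → 1.2 × 24 × 5 × 470 / 1000 = 67.68 → r_n = 67.68 kN.
Interior bolts: l_c = 65 − 22 = 43 mm → 1.2 × 43 × 5 × 470 / 1000 = 121.3 → r_n = 112.8 kN.
R_n = 1 × 67.68 + 2 × 112.8 = 293.3 kN.
Design strength φR_n = 0.75 × 293.3 = 220 kN.

220 kN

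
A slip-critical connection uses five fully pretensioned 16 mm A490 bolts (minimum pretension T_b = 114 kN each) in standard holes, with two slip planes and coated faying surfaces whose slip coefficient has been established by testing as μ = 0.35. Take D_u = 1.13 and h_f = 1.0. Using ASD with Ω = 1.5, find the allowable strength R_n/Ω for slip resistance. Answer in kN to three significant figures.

R_n = μ · D_u · h_f · T_b · n_s · n_b = 0.35 × 1.13 × 1.0 × 114 × 2 × 5 = 450.9 kN.
Allowable strength R_n/Ω = 450.9 / 1.5 = 301 kN.

301 kN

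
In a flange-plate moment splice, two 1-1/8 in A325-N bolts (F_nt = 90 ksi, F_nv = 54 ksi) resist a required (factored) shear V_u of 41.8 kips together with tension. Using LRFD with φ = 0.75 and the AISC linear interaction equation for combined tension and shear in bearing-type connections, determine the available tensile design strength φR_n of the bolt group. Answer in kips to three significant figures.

A_b = π·1.125²/4 = 0.994 in²; f_rv = 41.8 / (2 × 0.994) = 21.03 ksi.
F'_nt = 1.3 F_nt − (F_nt / φF_nv) f_rv = 1.3·90 − (90/(0.75·54))·21.03 = 70.28 ksi, capped at F_nt → F'_nt = 70.28 ksi.
R_n = F'_nt · A_b · n = 70.28 × 0.994 × 2 = 139.7 kips.
Design strength φR_n = 0.75 × 139.7 = 105 kips.

105 kips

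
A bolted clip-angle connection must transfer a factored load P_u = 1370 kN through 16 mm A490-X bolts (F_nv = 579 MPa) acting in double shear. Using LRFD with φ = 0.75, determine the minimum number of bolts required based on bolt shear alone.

A_b = π·16²/4 = 201.1 mm².
Per-bolt design strength φR_n = 0.75 × 579 × 201.1 × 2 / 1000 = 174.6 kN.
n ≥ 1370 / 174.6 = 7.846 → use 8 bolts.

8 bolts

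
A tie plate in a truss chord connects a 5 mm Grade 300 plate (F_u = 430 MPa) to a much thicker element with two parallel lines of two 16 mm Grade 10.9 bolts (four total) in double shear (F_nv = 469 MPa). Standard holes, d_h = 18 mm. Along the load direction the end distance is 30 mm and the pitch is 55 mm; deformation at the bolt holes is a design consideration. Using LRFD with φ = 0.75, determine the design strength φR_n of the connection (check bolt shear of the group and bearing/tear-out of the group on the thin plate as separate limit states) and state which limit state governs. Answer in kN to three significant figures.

205 kN (bearing governs)

Bolt shear: A_b = π·16²/4 = 201.1 mm²; R_n = 469 × 201.1 × 4 × 2 / 1000 = 754.4 kN → 0.75 × 754.4 = 566 kN.
Bearing (1.2 l_c t F_u ≤ 2.4 d t F_u): upper limit = 2.4·16·5·430 / 1000 = 82.56 kN.
  Edge l_c = 30 − 18/2 = 21 → r_n = 54.18 kN; interior l_c = 55 − 18 = 37 → r_n = 82.56 kN.
  R_n,bearing = 2·54.18 + 2·82.56 = 273.5 kN → 0.75 × 273.5 = 205 kN.
Bearing governs: 205 kN.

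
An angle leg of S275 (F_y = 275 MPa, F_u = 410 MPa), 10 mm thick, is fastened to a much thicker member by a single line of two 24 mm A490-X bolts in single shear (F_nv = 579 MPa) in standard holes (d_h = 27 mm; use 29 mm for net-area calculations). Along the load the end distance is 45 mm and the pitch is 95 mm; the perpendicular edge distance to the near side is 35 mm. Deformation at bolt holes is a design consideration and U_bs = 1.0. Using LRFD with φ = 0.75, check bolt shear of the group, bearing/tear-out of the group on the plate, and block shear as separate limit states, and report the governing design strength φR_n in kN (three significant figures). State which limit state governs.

236 kN (block shear governs)

Bolt shear: A_b = π·24²/4 = 452.4 mm²; R_n = 579 × 452.4 × 2 × 1 / 1000 = 523.9 kN → 0.75 × 523.9 = 393 kN.
Bearing: edge l_c = 31.5, r_n = 155 kN; interior l_c = 68, r_n = 236.2 kN; R_n = 155 + 1·236.2 = 391.1 kN → 293 kN.
Block shear: A_gv = 1400, A_nv = 965, A_nt = 205 mm²; R_n = min(0.6F_uA_nv, 0.6F_yA_gv) + U_bs·F_u·A_nt = 315.1 kN → 236 kN.
Block shear governs: 236 kN.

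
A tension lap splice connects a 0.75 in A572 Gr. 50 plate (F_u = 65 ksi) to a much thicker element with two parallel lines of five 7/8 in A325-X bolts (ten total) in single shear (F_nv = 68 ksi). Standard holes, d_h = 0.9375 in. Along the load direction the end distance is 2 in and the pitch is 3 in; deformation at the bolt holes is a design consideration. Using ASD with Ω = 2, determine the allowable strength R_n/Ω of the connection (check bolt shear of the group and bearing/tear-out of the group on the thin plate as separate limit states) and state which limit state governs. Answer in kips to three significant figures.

204 kips (bolt shear governs)

Bolt shear: A_b = π·0.875²/4 = 0.6013 in²; R_n = 68 × 0.6013 × 10 × 1 = 408.9 kips → 408.9 / 2 = 204 kips.
Bearing (1.2 l_c t F_u ≤ 2.4 d t F_u): upper limit = 2.4·0.875·0.75·65 = 102.4 kips.
  Edge l_c = 2 − 0.9375/2 = 1.531 → r_n = 89.58 kips; interior l_c = 3 − 0.9375 = 2.062 → r_n = 102.4 kips.
  R_n,bearing = 2·89.58 + 8·102.4 = 998.2 kips → 998.2 / 2 = 499 kips.
Bolt shear governs: 204 kips.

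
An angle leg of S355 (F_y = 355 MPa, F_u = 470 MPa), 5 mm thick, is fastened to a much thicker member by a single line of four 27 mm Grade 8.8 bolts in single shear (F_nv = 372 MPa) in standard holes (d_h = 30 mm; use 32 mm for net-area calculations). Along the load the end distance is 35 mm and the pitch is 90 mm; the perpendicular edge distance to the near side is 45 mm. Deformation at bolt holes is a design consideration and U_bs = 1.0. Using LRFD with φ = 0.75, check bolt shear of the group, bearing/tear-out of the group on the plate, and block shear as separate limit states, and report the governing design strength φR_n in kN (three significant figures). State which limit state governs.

Bolt shear: A_b = π·27²/4 = 572.6 mm²; R_n = 372 × 572.6 × 4 × 1 / 1000 = 852 kN → 0.75 × 852 = 639 kN.
Bearing: edge l_c = 20, r_n = 56.4 kN; interior l_c = 60, r_n = 152.3 kN; R_n = 56.4 + 3·152.3 = 513.2 kN → 385 kN.
Block shear: A_gv = 1525, A_nv = 965, A_nt = 145 mm²; R_n = min(0.6F_uA_nv, 0.6F_yA_gv) + U_bs·F_u·A_nt = 340.3 kN → 255 kN.
Block shear governs: 255 kN.

255 kN (block shear governs)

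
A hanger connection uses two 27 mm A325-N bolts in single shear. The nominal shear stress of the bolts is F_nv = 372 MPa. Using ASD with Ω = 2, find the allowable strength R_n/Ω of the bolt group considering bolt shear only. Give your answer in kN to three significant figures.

213 kN

A_b = π × 27² / 4 = 572.6 mm².
R_n = F_nv · A_b · n · n_s = 372 × 572.6 × 2 × 1 / 1000 = 426 kN.
Allowable strength R_n/Ω = 426 / 2 = 213 kN.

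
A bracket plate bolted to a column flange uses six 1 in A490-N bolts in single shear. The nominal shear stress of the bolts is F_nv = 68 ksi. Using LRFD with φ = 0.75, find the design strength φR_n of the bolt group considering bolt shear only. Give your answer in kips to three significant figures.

A_b = π × 1² / 4 = 0.7854 in².
R_n = F_nv · A_b · n · n_s = 68 × 0.7854 × 6 × 1 = 320.4 kips.
Design strength φR_n = 0.75 × 320.4 = 240 kips.

240 kips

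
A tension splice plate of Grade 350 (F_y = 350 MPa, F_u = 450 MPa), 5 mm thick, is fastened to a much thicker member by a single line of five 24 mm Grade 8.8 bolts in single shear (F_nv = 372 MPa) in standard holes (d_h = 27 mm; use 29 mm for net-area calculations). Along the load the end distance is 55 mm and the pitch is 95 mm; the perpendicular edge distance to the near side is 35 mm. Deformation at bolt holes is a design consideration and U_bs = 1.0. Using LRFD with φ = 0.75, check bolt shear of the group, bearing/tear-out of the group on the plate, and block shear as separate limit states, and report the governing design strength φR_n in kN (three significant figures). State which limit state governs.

343 kN (block shear governs)

Bolt shear: A_b = π·24²/4 = 452.4 mm²; R_n = 372 × 452.4 × 5 × 1 / 1000 = 841.4 kN → 0.75 × 841.4 = 631 kN.
Bearing: edge l_c = 41.5, r_n = 112 kN; interior l_c = 68, r_n = 129.6 kN; R_n = 112 + 4·129.6 = 630.4 kN → 473 kN.
Block shear: A_gv = 2175, A_nv = 1522, A_nt = 102.5 mm²; R_n = min(0.6F_uA_nv, 0.6F_yA_gv) + U_bs·F_u·A_nt = 457.2 kN → 343 kN.
Block shear governs: 343 kN.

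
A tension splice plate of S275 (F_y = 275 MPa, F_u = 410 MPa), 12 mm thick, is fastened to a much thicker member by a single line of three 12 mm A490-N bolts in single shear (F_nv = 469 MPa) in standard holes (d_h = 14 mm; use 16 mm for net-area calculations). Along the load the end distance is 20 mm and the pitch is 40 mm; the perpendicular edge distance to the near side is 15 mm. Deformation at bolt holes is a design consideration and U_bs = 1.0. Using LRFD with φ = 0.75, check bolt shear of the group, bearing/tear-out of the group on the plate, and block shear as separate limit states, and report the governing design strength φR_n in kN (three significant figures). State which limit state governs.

119 kN (bolt shear governs)

Bolt shear: A_b = π·12²/4 = 113.1 mm²; R_n = 469 × 113.1 × 3 × 1 / 1000 = 159.1 kN → 0.75 × 159.1 = 119 kN.
Bearing: edge l_c = 13, r_n = 76.75 kN; interior l_c = 26, r_n = 141.7 kN; R_n = 76.75 + 2·141.7 = 360.1 kN → 270 kN.
Block shear: A_gv = 1200, A_nv = 720, A_nt = 84 mm²; R_n = min(0.6F_uA_nv, 0.6F_yA_gv) + U_bs·F_u·A_nt = 211.6 kN → 159 kN.
Bolt shear governs: 119 kN.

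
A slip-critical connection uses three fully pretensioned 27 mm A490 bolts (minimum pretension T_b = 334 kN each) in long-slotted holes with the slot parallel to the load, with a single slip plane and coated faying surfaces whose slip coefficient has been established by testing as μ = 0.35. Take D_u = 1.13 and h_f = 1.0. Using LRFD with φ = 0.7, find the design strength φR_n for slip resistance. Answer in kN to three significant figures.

277 kN

R_n = μ · D_u · h_f · T_b · n_s · n_b = 0.35 × 1.13 × 1.0 × 334 × 1 × 3 = 396.3 kN.
Design strength φR_n = 0.7 × 396.3 = 277 kN.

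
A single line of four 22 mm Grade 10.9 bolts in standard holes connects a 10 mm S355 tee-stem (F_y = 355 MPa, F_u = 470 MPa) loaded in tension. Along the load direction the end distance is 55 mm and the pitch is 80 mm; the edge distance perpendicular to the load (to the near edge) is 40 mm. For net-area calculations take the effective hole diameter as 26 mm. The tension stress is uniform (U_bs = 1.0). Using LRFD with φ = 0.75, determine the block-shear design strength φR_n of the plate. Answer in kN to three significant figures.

527 kN

Shear plane L_v = 55 + 3·80 = 295 mm; A_gv = 295 × 10 = 2950 mm².
A_nv = (295 − 3.5·26) × 10 = 2040 mm².
A_nt = (40 − 0.5·26) × 10 = 270 mm².
0.6 F_u A_nv = 575.3 kN; 0.6 F_y A_gv = 628.4 kN → shear rupture governs the shear term.
R_n = 575.3 + 1.0 × 470 × 270 / 1000 = 702.2 kN.
Design strength φR_n = 0.75 × 702.2 = 527 kN.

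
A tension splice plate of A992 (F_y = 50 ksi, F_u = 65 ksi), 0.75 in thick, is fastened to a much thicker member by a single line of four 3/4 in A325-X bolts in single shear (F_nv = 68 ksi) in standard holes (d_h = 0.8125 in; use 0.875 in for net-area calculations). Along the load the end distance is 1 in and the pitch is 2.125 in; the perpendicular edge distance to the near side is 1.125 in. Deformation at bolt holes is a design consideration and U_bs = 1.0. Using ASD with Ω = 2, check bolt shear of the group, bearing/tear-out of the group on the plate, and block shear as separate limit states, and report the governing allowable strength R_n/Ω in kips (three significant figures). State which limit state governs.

Bolt shear: A_b = π·0.75²/4 = 0.4418 in²; R_n = 68 × 0.4418 × 4 × 1 = 120.2 kips → 120.2 / 2 = 60.1 kips.
Bearing: edge l_c = 0.5938, r_n = 34.73 kips; interior l_c = 1.312, r_n = 76.78 kips; R_n = 34.73 + 3·76.78 = 265.1 kips → 133 kips.
Block shear: A_gv = 5.531, A_nv = 3.234, A_nt = 0.5156 in²; R_n = min(0.6F_uA_nv, 0.6F_yA_gv) + U_bs·F_u·A_nt = 159.7 kips → 79.8 kips.
Bolt shear governs: 60.1 kips.

60.1 kips (bolt shear governs)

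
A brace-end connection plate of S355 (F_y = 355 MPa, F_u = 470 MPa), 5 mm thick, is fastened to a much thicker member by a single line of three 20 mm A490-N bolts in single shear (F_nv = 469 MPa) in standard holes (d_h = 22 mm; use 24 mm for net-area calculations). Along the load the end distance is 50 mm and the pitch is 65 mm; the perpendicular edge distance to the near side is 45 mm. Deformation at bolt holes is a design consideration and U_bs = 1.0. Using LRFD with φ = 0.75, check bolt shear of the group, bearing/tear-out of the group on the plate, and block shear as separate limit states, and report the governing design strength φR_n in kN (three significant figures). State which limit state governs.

185 kN (block shear governs)

Bolt shear: A_b = π·20²/4 = 314.2 mm²; R_n = 469 × 314.2 × 3 × 1 / 1000 = 442 kN → 0.75 × 442 = 332 kN.
Bearing: edge l_c = 39, r_n = 110 kN; interior l_c = 43, r_n = 112.8 kN; R_n = 110 + 2·112.8 = 335.6 kN → 252 kN.
Block shear: A_gv = 900, A_nv = 600, A_nt = 165 mm²; R_n = min(0.6F_uA_nv, 0.6F_yA_gv) + U_bs·F_u·A_nt = 246.8 kN → 185 kN.
Block shear governs: 185 kN.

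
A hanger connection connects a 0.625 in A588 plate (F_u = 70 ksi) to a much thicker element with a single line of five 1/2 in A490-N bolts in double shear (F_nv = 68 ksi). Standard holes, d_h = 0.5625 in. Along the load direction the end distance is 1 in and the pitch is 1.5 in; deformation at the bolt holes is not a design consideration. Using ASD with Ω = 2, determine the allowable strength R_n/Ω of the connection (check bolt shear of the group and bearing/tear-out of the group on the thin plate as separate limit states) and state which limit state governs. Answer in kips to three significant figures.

Bolt shear: A_b = π·0.5²/4 = 0.1963 in²; R_n = 68 × 0.1963 × 5 × 2 = 133.5 kips → 133.5 / 2 = 66.8 kips.
Bearing (1.5 l_c t F_u ≤ 3.0 d t F_u): upper limit = 3.0·0.5·0.625·70 = 65.62 kips.
  Edge l_c = 1 − 0.5625/2 = 0.7188 → r_n = 47.17 kips; interior l_c = 1.5 − 0.5625 = 0.9375 → r_n = 61.52 kips.
  R_n,bearing = 1·47.17 + 4·61.52 = 293.3 kips → 293.3 / 2 = 147 kips.
Bolt shear governs: 66.8 kips.

66.8 kips (bolt shear governs)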